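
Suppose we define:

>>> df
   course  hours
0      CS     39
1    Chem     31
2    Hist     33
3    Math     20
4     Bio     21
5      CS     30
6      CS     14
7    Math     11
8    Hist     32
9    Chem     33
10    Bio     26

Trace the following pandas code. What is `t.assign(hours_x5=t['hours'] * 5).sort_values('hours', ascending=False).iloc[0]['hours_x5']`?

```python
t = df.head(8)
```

take first 8 rows:
  course  hours
0     CS     39
1   Chem     31
2   Hist     33
3   Math     20
4    Bio     21
5     CS     30
6     CS     14
7   Math     11
add column hours_x5 = t['hours'] * 5:
  course  hours  hours_x5
0     CS     39       195
1   Chem     31       155
2   Hist     33       165
3   Math     20       100
4    Bio     21       105
5     CS     30       150
6     CS     14        70
7   Math     11        55
sort by hours descending:
  course  hours  hours_x5
0     CS     39       195
2   Hist     33       165
1   Chem     31       155
5     CS     30       150
4    Bio     21       105
3   Math     20       100
6     CS     14        70
7   Math     11        55

195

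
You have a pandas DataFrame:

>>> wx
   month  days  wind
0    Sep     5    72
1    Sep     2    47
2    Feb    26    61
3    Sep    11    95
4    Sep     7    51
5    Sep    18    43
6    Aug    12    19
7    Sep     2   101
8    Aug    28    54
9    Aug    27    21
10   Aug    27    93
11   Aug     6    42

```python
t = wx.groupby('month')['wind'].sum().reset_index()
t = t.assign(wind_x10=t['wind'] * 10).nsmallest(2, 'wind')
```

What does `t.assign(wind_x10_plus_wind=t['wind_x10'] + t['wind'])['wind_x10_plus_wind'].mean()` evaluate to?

group by month, sum of wind:
month
Aug    229
Feb     61
Sep    409
Name: wind, dtype: int64
reset_index():
  month  wind
0   Aug   229
1   Feb    61
2   Sep   409
add column wind_x10 = t['wind'] * 10:
  month  wind  wind_x10
0   Aug   229      2290
1   Feb    61       610
2   Sep   409      4090
take 2 rows with smallest wind:
  month  wind  wind_x10
1   Feb    61       610
0   Aug   229      2290
add column wind_x10_plus_wind = t['wind_x10'] + t['wind']:
  month  wind  wind_x10  wind_x10_plus_wind
1   Feb    61       610                 671
0   Aug   229      2290                2519
Finally, mean of column 'wind_x10_plus_wind' = 1595.0.

1595.0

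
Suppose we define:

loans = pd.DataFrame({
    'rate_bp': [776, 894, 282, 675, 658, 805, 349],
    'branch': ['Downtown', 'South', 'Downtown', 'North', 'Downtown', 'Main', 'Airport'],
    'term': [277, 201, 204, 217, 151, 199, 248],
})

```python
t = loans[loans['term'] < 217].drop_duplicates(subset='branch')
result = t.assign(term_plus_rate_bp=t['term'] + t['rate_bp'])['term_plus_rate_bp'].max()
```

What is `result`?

1095

filter rows where term < 217:
   rate_bp    branch  term
1      894     South   201
2      282  Downtown   204
4      658  Downtown   151
5      805      Main   199
drop duplicate branch (keep=first):
   rate_bp    branch  term
1      894     South   201
2      282  Downtown   204
5      805      Main   199
add column term_plus_rate_bp = t['term'] + t['rate_bp']:
   rate_bp    branch  term  term_plus_rate_bp
1      894     South   201               1095
2      282  Downtown   204                486
5      805      Main   199               1004
Reading off the max of column 'term_plus_rate_bp', we get 1095.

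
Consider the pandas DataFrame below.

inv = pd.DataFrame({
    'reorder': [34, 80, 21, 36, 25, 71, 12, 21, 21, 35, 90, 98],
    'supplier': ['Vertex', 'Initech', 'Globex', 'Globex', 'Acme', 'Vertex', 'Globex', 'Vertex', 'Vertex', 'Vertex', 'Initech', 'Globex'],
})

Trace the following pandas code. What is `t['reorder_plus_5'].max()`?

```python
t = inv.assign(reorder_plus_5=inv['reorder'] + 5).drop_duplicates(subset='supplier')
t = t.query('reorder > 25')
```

add column reorder_plus_5 = inv['reorder'] + 5:
    reorder supplier  reorder_plus_5
0        34   Vertex              39
1        80  Initech              85
2        21   Globex              26
3        36   Globex              41
4        25     Acme              30
5        71   Vertex              76
6        12   Globex              17
7        21   Vertex              26
8        21   Vertex              26
9        35   Vertex              40
10       90  Initech              95
11       98   Globex             103
drop duplicate supplier (keep=first):
   reorder supplier  reorder_plus_5
0       34   Vertex              39
1       80  Initech              85
2       21   Globex              26
4       25     Acme              30
filter rows where reorder > 25:
   reorder supplier  reorder_plus_5
0       34   Vertex              39
1       80  Initech              85
max of column 'reorder_plus_5' → 85

85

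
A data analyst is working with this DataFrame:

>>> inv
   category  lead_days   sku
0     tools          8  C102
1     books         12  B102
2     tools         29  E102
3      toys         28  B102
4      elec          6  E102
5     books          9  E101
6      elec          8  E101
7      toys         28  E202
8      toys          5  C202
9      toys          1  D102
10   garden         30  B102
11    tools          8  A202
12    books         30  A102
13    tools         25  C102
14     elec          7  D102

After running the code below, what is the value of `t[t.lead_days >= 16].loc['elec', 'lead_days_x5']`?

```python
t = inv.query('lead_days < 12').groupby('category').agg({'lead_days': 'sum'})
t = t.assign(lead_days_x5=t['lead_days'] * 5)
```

filter rows where lead_days < 12:
   category  lead_days   sku
0     tools          8  C102
4      elec          6  E102
5     books          9  E101
6      elec          8  E101
8      toys          5  C202
9      toys          1  D102
11    tools          8  A202
14     elec          7  D102
group by category, sum of lead_days:
          lead_days
category           
books             9
elec             21
tools            16
toys              6
add column lead_days_x5 = t['lead_days'] * 5:
          lead_days  lead_days_x5
category                         
books             9            45
elec             21           105
tools            16            80
toys              6            30
filter rows where lead_days >= 16:
          lead_days  lead_days_x5
category                         
elec             21           105
tools            16            80
Then the value at row 'elec', column 'lead_days_x5': 105

105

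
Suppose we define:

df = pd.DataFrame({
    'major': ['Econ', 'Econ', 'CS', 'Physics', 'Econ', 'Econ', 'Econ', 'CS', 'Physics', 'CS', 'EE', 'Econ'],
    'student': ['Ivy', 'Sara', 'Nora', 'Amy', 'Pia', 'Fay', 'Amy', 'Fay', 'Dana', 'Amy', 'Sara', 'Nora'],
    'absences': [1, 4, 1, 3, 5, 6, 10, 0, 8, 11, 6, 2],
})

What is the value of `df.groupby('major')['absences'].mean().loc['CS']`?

4.0

group by major, mean of absences:
major
CS         4.000000
EE         6.000000
Econ       4.666667
Physics    5.500000
Name: absences, dtype: float64
Reading off the value at index 'CS', we get 4.0.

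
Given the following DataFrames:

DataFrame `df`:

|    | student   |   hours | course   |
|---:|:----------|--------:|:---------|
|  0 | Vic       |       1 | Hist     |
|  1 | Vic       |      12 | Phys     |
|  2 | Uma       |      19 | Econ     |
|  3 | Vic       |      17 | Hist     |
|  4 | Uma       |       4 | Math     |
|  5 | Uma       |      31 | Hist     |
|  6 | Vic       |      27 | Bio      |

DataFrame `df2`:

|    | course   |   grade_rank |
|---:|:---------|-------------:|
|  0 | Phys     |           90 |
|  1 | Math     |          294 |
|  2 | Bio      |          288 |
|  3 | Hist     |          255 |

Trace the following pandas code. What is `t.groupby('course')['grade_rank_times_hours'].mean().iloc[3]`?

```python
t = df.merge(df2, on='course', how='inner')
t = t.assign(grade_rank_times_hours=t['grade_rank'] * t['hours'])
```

1080.0

merge on 'course' (how='inner') → 6 rows:
  student  hours course  grade_rank
0     Vic      1   Hist         255
1     Vic     12   Phys          90
2     Vic     17   Hist         255
3     Uma      4   Math         294
4     Uma     31   Hist         255
5     Vic     27    Bio         288
add column grade_rank_times_hours = t['grade_rank'] * t['hours']:
  student  hours course  grade_rank  grade_rank_times_hours
0     Vic      1   Hist         255                     255
1     Vic     12   Phys          90                    1080
2     Vic     17   Hist         255                    4335
3     Uma      4   Math         294                    1176
4     Uma     31   Hist         255                    7905
5     Vic     27    Bio         288                    7776
group by course, mean of grade_rank_times_hours:
course
Bio     7776.0
Hist    4165.0
Math    1176.0
Phys    1080.0
Name: grade_rank_times_hours, dtype: float64
Hence 1080.0.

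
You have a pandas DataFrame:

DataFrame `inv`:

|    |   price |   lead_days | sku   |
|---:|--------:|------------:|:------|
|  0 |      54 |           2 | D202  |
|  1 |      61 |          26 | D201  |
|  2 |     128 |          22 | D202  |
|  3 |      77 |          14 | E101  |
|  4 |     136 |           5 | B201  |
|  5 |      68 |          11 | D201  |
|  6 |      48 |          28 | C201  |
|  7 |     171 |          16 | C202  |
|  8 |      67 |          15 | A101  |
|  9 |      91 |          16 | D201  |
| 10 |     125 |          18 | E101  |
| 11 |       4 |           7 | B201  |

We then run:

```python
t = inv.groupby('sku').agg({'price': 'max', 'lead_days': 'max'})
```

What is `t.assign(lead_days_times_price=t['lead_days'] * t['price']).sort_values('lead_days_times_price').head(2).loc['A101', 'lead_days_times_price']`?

group by sku: max(price), max(lead_days):
      price  lead_days
sku                   
A101     67         15
B201    136          7
C201     48         28
C202    171         16
D201     91         26
D202    128         22
E101    125         18
add column lead_days_times_price = t['lead_days'] * t['price']:
      price  lead_days  lead_days_times_price
sku                                          
A101     67         15                   1005
B201    136          7                    952
C201     48         28                   1344
C202    171         16                   2736
D201     91         26                   2366
D202    128         22                   2816
E101    125         18                   2250
sort by lead_days_times_price:
      price  lead_days  lead_days_times_price
sku                                          
B201    136          7                    952
A101     67         15                   1005
C201     48         28                   1344
E101    125         18                   2250
D201     91         26                   2366
C202    171         16                   2736
D202    128         22                   2816
take first 2 rows:
      price  lead_days  lead_days_times_price
sku                                          
B201    136          7                    952
A101     67         15                   1005

1005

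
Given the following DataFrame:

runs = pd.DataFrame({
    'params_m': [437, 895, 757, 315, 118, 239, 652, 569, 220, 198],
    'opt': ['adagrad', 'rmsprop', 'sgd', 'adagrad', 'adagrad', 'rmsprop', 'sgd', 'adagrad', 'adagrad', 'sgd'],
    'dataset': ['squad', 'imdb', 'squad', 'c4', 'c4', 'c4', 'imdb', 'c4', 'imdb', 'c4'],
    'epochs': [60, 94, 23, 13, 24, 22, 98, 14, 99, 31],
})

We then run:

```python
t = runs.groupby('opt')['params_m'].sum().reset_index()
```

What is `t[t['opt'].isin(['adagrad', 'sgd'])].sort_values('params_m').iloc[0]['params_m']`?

group by opt, sum of params_m:
opt
adagrad    1659
rmsprop    1134
sgd        1607
Name: params_m, dtype: int64
reset_index():
       opt  params_m
0  adagrad      1659
1  rmsprop      1134
2      sgd      1607
filter rows where opt in ['adagrad', 'sgd']:
       opt  params_m
0  adagrad      1659
2      sgd      1607
sort by params_m:
       opt  params_m
2      sgd      1607
0  adagrad      1659
Taking the value at position 0, column 'params_m' gives 1607.

1607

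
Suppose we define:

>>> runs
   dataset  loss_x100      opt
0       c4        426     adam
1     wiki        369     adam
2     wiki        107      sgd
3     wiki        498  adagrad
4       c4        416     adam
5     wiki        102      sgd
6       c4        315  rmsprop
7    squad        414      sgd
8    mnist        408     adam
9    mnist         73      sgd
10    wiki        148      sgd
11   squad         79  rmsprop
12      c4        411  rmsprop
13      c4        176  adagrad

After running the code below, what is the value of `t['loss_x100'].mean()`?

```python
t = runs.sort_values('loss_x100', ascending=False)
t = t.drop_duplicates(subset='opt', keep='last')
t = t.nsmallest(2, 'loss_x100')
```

76.0

sort by loss_x100 descending:
   dataset  loss_x100      opt
3     wiki        498  adagrad
0       c4        426     adam
4       c4        416     adam
7    squad        414      sgd
12      c4        411  rmsprop
8    mnist        408     adam
1     wiki        369     adam
6       c4        315  rmsprop
13      c4        176  adagrad
10    wiki        148      sgd
2     wiki        107      sgd
5     wiki        102      sgd
11   squad         79  rmsprop
9    mnist         73      sgd
drop duplicate opt (keep=last):
   dataset  loss_x100      opt
1     wiki        369     adam
13      c4        176  adagrad
11   squad         79  rmsprop
9    mnist         73      sgd
take 2 rows with smallest loss_x100:
   dataset  loss_x100      opt
9    mnist         73      sgd
11   squad         79  rmsprop
Reading off the mean of column 'loss_x100', we get 76.0.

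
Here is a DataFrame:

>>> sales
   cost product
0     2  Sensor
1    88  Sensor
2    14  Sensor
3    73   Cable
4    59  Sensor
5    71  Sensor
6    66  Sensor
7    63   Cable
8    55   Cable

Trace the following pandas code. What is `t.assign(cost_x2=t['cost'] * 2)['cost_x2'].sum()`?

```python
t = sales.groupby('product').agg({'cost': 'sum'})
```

group by product, sum of cost:
         cost
product      
Cable     191
Sensor    300
add column cost_x2 = t['cost'] * 2:
         cost  cost_x2
product               
Cable     191      382
Sensor    300      600
Taking the sum of column 'cost_x2' gives 982.

982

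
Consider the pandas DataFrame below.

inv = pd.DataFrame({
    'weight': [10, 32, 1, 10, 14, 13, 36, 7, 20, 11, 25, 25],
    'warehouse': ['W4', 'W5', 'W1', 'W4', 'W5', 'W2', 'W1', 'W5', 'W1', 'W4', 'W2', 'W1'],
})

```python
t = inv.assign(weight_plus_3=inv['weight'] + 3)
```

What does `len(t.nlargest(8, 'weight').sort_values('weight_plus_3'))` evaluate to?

add column weight_plus_3 = inv['weight'] + 3:
    weight warehouse  weight_plus_3
0       10        W4             13
1       32        W5             35
2        1        W1              4
3       10        W4             13
4       14        W5             17
5       13        W2             16
6       36        W1             39
7        7        W5             10
8       20        W1             23
9       11        W4             14
10      25        W2             28
11      25        W1             28
take 8 rows with largest weight:
    weight warehouse  weight_plus_3
6       36        W1             39
1       32        W5             35
10      25        W2             28
11      25        W1             28
8       20        W1             23
4       14        W5             17
5       13        W2             16
9       11        W4             14
sort by weight_plus_3:
    weight warehouse  weight_plus_3
9       11        W4             14
5       13        W2             16
4       14        W5             17
8       20        W1             23
10      25        W2             28
11      25        W1             28
1       32        W5             35
6       36        W1             39

8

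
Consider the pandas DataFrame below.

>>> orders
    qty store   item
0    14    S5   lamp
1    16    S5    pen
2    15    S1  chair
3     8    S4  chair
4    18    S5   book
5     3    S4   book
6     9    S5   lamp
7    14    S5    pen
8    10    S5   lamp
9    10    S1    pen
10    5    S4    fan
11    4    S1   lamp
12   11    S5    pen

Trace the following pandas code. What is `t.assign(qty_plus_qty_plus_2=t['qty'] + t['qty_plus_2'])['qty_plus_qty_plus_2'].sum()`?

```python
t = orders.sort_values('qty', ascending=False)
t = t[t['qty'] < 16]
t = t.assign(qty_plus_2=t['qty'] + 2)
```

228

sort by qty descending:
    qty store   item
4    18    S5   book
1    16    S5    pen
2    15    S1  chair
0    14    S5   lamp
7    14    S5    pen
12   11    S5    pen
8    10    S5   lamp
9    10    S1    pen
6     9    S5   lamp
3     8    S4  chair
10    5    S4    fan
11    4    S1   lamp
5     3    S4   book
filter rows where qty < 16:
    qty store   item
2    15    S1  chair
0    14    S5   lamp
7    14    S5    pen
12   11    S5    pen
8    10    S5   lamp
9    10    S1    pen
6     9    S5   lamp
3     8    S4  chair
10    5    S4    fan
11    4    S1   lamp
5     3    S4   book
add column qty_plus_2 = t['qty'] + 2:
    qty store   item  qty_plus_2
2    15    S1  chair          17
0    14    S5   lamp          16
7    14    S5    pen          16
12   11    S5    pen          13
8    10    S5   lamp          12
9    10    S1    pen          12
6     9    S5   lamp          11
3     8    S4  chair          10
10    5    S4    fan           7
11    4    S1   lamp           6
5     3    S4   book           5
add column qty_plus_qty_plus_2 = t['qty'] + t['qty_plus_2']:
    qty store   item  qty_plus_2  qty_plus_qty_plus_2
2    15    S1  chair          17                   32
0    14    S5   lamp          16                   30
7    14    S5    pen          16                   30
12   11    S5    pen          13                   24
8    10    S5   lamp          12                   22
9    10    S1    pen          12                   22
6     9    S5   lamp          11                   20
3     8    S4  chair          10                   18
10    5    S4    fan           7                   12
11    4    S1   lamp           6                   10
5     3    S4   book           5                    8
The sum of column 'qty_plus_qty_plus_2' is 228.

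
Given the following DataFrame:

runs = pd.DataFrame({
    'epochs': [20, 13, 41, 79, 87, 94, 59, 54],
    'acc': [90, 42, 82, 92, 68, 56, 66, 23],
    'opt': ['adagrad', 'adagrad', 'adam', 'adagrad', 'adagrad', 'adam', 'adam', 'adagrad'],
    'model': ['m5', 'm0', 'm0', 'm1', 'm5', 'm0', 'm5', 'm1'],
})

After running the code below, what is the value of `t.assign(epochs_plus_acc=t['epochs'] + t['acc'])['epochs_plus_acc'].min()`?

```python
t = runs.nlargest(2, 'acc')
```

110

take 2 rows with largest acc:
   epochs  acc      opt model
3      79   92  adagrad    m1
0      20   90  adagrad    m5
add column epochs_plus_acc = t['epochs'] + t['acc']:
   epochs  acc      opt model  epochs_plus_acc
3      79   92  adagrad    m1              171
0      20   90  adagrad    m5              110
Then the min of column 'epochs_plus_acc': 110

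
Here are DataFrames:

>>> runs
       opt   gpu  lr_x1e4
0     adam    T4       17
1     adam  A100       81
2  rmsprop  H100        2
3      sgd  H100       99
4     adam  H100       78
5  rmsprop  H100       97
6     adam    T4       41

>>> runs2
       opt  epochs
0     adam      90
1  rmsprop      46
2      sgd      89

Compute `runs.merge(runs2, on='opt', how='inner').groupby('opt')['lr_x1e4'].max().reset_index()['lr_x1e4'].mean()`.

92.3333333333

merge on 'opt' (how='inner') → 7 rows:
       opt   gpu  lr_x1e4  epochs
0     adam    T4       17      90
1     adam  A100       81      90
2  rmsprop  H100        2      46
3      sgd  H100       99      89
4     adam  H100       78      90
5  rmsprop  H100       97      46
6     adam    T4       41      90
group by opt, max of lr_x1e4:
opt
adam       81
rmsprop    97
sgd        99
Name: lr_x1e4, dtype: int64
reset_index():
       opt  lr_x1e4
0     adam       81
1  rmsprop       97
2      sgd       99
Hence 92.3333333333.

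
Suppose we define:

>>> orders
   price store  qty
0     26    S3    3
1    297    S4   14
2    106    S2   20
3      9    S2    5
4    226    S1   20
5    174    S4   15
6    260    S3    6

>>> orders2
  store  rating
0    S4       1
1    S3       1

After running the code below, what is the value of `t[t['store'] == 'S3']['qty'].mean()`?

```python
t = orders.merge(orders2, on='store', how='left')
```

merge on 'store' (how='left') → 7 rows:
   price store  qty  rating
0     26    S3    3     1.0
1    297    S4   14     1.0
2    106    S2   20     NaN
3      9    S2    5     NaN
4    226    S1   20     NaN
5    174    S4   15     1.0
6    260    S3    6     1.0
filter rows where store == 'S3':
   price store  qty  rating
0     26    S3    3     1.0
6    260    S3    6     1.0

4.5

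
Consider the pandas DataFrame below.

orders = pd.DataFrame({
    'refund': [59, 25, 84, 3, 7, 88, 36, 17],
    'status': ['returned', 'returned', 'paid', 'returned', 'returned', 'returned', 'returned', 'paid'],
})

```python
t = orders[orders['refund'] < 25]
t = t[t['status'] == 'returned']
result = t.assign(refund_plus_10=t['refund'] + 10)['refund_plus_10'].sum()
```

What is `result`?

30

filter rows where refund < 25:
   refund    status
3       3  returned
4       7  returned
7      17      paid
filter rows where status == 'returned':
   refund    status
3       3  returned
4       7  returned
add column refund_plus_10 = t['refund'] + 10:
   refund    status  refund_plus_10
3       3  returned              13
4       7  returned              17
sum of column 'refund_plus_10' → 30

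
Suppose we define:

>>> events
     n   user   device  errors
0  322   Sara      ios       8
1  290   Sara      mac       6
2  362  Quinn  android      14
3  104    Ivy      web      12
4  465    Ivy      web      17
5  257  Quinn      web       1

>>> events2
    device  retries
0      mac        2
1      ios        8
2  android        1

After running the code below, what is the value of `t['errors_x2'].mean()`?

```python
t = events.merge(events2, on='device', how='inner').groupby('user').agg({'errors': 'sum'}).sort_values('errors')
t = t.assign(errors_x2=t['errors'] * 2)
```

28.0

merge on 'device' (how='inner') → 3 rows:
     n   user   device  errors  retries
0  322   Sara      ios       8        8
1  290   Sara      mac       6        2
2  362  Quinn  android      14        1
group by user, sum of errors:
       errors
user         
Quinn      14
Sara       14
sort by errors:
       errors
user         
Quinn      14
Sara       14
add column errors_x2 = t['errors'] * 2:
       errors  errors_x2
user                    
Quinn      14         28
Sara       14         28
Taking the mean of column 'errors_x2' gives 28.0.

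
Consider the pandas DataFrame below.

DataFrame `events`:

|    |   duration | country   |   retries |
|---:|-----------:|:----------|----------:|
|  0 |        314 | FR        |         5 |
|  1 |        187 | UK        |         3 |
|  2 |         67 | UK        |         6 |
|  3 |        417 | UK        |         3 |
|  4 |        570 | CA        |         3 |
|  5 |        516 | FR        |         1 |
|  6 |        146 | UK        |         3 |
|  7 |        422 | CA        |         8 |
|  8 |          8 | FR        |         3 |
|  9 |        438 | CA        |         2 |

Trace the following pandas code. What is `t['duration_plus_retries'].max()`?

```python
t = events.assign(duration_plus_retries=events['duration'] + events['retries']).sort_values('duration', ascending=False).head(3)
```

add column duration_plus_retries = events['duration'] + events['retries']:
   duration country  retries  duration_plus_retries
0       314      FR        5                    319
1       187      UK        3                    190
2        67      UK        6                     73
3       417      UK        3                    420
4       570      CA        3                    573
5       516      FR        1                    517
6       146      UK        3                    149
7       422      CA        8                    430
8         8      FR        3                     11
9       438      CA        2                    440
sort by duration descending:
   duration country  retries  duration_plus_retries
4       570      CA        3                    573
5       516      FR        1                    517
9       438      CA        2                    440
7       422      CA        8                    430
3       417      UK        3                    420
0       314      FR        5                    319
1       187      UK        3                    190
6       146      UK        3                    149
2        67      UK        6                     73
8         8      FR        3                     11
take first 3 rows:
   duration country  retries  duration_plus_retries
4       570      CA        3                    573
5       516      FR        1                    517
9       438      CA        2                    440

573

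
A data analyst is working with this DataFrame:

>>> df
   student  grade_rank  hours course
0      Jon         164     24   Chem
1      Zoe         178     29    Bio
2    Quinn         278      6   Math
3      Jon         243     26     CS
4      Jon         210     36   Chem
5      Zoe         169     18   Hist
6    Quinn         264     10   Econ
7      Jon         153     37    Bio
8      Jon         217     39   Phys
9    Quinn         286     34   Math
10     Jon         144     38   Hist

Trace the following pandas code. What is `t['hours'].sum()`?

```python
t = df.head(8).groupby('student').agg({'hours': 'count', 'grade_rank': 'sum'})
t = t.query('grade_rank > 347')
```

take first 8 rows:
  student  grade_rank  hours course
0     Jon         164     24   Chem
1     Zoe         178     29    Bio
2   Quinn         278      6   Math
3     Jon         243     26     CS
4     Jon         210     36   Chem
5     Zoe         169     18   Hist
6   Quinn         264     10   Econ
7     Jon         153     37    Bio
group by student: count(hours), sum(grade_rank):
         hours  grade_rank
student                   
Jon          4         770
Quinn        2         542
Zoe          2         347
filter rows where grade_rank > 347:
         hours  grade_rank
student                   
Jon          4         770
Quinn        2         542
Reading off the sum of column 'hours', we get 6.

6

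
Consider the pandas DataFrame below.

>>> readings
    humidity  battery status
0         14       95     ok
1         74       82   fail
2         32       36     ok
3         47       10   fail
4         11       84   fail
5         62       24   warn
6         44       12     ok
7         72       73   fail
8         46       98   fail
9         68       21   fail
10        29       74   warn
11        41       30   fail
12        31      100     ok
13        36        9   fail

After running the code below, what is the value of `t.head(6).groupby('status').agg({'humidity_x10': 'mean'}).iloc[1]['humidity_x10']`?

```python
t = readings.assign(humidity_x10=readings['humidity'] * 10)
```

230.0

add column humidity_x10 = readings['humidity'] * 10:
    humidity  battery status  humidity_x10
0         14       95     ok           140
1         74       82   fail           740
2         32       36     ok           320
3         47       10   fail           470
4         11       84   fail           110
5         62       24   warn           620
6         44       12     ok           440
7         72       73   fail           720
8         46       98   fail           460
9         68       21   fail           680
10        29       74   warn           290
11        41       30   fail           410
12        31      100     ok           310
13        36        9   fail           360
take first 6 rows:
   humidity  battery status  humidity_x10
0        14       95     ok           140
1        74       82   fail           740
2        32       36     ok           320
3        47       10   fail           470
4        11       84   fail           110
5        62       24   warn           620
group by status, mean of humidity_x10:
        humidity_x10
status              
fail           440.0
ok             230.0
warn           620.0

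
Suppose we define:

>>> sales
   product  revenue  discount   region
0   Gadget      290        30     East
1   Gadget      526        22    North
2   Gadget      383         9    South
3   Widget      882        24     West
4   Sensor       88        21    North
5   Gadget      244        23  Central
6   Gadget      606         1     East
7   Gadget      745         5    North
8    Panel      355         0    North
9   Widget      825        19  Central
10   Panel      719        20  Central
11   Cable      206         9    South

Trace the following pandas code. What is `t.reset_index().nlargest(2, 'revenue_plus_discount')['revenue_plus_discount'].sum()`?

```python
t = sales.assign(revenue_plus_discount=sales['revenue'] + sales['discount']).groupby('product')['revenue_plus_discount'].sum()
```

4634

add column revenue_plus_discount = sales['revenue'] + sales['discount']:
   product  revenue  discount   region  revenue_plus_discount
0   Gadget      290        30     East                    320
1   Gadget      526        22    North                    548
2   Gadget      383         9    South                    392
3   Widget      882        24     West                    906
4   Sensor       88        21    North                    109
5   Gadget      244        23  Central                    267
6   Gadget      606         1     East                    607
7   Gadget      745         5    North                    750
8    Panel      355         0    North                    355
9   Widget      825        19  Central                    844
10   Panel      719        20  Central                    739
11   Cable      206         9    South                    215
group by product, sum of revenue_plus_discount:
product
Cable      215
Gadget    2884
Panel     1094
Sensor     109
Widget    1750
Name: revenue_plus_discount, dtype: int64
reset_index():
  product  revenue_plus_discount
0   Cable                    215
1  Gadget                   2884
2   Panel                   1094
3  Sensor                    109
4  Widget                   1750
take 2 rows with largest revenue_plus_discount:
  product  revenue_plus_discount
1  Gadget                   2884
4  Widget                   1750
Then the sum of column 'revenue_plus_discount': 4634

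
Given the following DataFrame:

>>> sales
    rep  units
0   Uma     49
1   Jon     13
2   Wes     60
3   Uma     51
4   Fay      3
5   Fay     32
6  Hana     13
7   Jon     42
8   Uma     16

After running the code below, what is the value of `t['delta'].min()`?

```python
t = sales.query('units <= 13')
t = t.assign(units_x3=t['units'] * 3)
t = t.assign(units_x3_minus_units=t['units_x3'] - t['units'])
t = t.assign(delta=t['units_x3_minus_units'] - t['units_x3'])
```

-13

filter rows where units <= 13:
    rep  units
1   Jon     13
4   Fay      3
6  Hana     13
add column units_x3 = t['units'] * 3:
    rep  units  units_x3
1   Jon     13        39
4   Fay      3         9
6  Hana     13        39
add column units_x3_minus_units = t['units_x3'] - t['units']:
    rep  units  units_x3  units_x3_minus_units
1   Jon     13        39                    26
4   Fay      3         9                     6
6  Hana     13        39                    26
add column delta = t['units_x3_minus_units'] - t['units_x3']:
    rep  units  units_x3  units_x3_minus_units  delta
1   Jon     13        39                    26    -13
4   Fay      3         9                     6     -3
6  Hana     13        39                    26    -13
Taking the min of column 'delta' gives -13.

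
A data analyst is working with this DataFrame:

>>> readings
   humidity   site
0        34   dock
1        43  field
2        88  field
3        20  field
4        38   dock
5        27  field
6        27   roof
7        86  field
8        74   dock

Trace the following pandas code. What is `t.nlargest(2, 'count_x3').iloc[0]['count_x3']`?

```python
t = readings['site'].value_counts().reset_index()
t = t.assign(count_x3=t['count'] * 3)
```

15

value_counts of site:
site
field    5
dock     3
roof     1
Name: count, dtype: int64
reset_index():
    site  count
0  field      5
1   dock      3
2   roof      1
add column count_x3 = t['count'] * 3:
    site  count  count_x3
0  field      5        15
1   dock      3         9
2   roof      1         3
take 2 rows with largest count_x3:
    site  count  count_x3
0  field      5        15
1   dock      3         9
So iloc[0]['count_x3'] = 15.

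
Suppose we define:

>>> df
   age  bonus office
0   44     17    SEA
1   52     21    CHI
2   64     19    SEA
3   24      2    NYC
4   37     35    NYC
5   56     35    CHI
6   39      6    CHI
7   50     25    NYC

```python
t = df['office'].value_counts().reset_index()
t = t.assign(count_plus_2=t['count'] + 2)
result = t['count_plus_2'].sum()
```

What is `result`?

value_counts of office:
office
CHI    3
NYC    3
SEA    2
Name: count, dtype: int64
reset_index():
  office  count
0    CHI      3
1    NYC      3
2    SEA      2
add column count_plus_2 = t['count'] + 2:
  office  count  count_plus_2
0    CHI      3             5
1    NYC      3             5
2    SEA      2             4
Taking the sum of column 'count_plus_2' gives 14.

14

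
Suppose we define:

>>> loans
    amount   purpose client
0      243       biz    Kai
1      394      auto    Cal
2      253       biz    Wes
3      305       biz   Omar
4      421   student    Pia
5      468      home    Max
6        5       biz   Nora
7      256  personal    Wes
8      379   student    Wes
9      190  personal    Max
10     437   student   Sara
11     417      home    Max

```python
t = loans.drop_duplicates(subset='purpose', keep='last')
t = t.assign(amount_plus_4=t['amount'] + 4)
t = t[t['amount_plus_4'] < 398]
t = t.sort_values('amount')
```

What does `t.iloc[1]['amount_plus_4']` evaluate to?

194

drop duplicate purpose (keep=last):
    amount   purpose client
1      394      auto    Cal
6        5       biz   Nora
9      190  personal    Max
10     437   student   Sara
11     417      home    Max
add column amount_plus_4 = t['amount'] + 4:
    amount   purpose client  amount_plus_4
1      394      auto    Cal            398
6        5       biz   Nora              9
9      190  personal    Max            194
10     437   student   Sara            441
11     417      home    Max            421
filter rows where amount_plus_4 < 398:
   amount   purpose client  amount_plus_4
6       5       biz   Nora              9
9     190  personal    Max            194
sort by amount:
   amount   purpose client  amount_plus_4
6       5       biz   Nora              9
9     190  personal    Max            194
Then the value at position 1, column 'amount_plus_4': 194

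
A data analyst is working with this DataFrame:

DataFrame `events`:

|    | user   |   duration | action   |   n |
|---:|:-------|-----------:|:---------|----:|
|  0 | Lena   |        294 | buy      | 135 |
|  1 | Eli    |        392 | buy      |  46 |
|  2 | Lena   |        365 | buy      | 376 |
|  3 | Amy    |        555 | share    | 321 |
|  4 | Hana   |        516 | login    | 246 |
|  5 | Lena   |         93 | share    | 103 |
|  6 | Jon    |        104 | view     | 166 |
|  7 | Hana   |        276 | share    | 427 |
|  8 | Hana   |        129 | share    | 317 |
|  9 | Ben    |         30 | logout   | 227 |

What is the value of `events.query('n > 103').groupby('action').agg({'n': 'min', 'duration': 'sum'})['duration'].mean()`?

filter rows where n > 103:
   user  duration  action    n
0  Lena       294     buy  135
2  Lena       365     buy  376
3   Amy       555   share  321
4  Hana       516   login  246
6   Jon       104    view  166
7  Hana       276   share  427
8  Hana       129   share  317
9   Ben        30  logout  227
group by action: min(n), sum(duration):
          n  duration
action               
buy     135       659
login   246       516
logout  227        30
share   317       960
view    166       104
Finally, mean of column 'duration' = 453.8.

453.8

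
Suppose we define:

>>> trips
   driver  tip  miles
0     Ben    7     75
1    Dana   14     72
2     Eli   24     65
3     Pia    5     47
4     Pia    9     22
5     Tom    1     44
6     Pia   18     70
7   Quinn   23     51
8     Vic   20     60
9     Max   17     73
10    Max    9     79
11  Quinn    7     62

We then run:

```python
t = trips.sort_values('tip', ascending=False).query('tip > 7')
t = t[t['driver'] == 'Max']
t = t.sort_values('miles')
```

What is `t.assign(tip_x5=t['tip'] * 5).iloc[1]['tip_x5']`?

sort by tip descending:
   driver  tip  miles
2     Eli   24     65
7   Quinn   23     51
8     Vic   20     60
6     Pia   18     70
9     Max   17     73
1    Dana   14     72
4     Pia    9     22
10    Max    9     79
0     Ben    7     75
11  Quinn    7     62
3     Pia    5     47
5     Tom    1     44
filter rows where tip > 7:
   driver  tip  miles
2     Eli   24     65
7   Quinn   23     51
8     Vic   20     60
6     Pia   18     70
9     Max   17     73
1    Dana   14     72
4     Pia    9     22
10    Max    9     79
filter rows where driver == 'Max':
   driver  tip  miles
9     Max   17     73
10    Max    9     79
sort by miles:
   driver  tip  miles
9     Max   17     73
10    Max    9     79
add column tip_x5 = t['tip'] * 5:
   driver  tip  miles  tip_x5
9     Max   17     73      85
10    Max    9     79      45
Then the value at position 1, column 'tip_x5': 45

45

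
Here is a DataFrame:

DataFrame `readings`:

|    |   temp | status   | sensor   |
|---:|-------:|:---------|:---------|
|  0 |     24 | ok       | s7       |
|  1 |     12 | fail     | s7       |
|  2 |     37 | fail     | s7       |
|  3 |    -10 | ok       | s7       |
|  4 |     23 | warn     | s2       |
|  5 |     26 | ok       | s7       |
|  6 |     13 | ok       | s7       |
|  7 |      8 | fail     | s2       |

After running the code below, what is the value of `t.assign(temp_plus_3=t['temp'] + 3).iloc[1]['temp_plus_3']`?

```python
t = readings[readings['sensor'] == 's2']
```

filter rows where sensor == 's2':
   temp status sensor
4    23   warn     s2
7     8   fail     s2
add column temp_plus_3 = t['temp'] + 3:
   temp status sensor  temp_plus_3
4    23   warn     s2           26
7     8   fail     s2           11
Taking the value at position 1, column 'temp_plus_3' gives 11.

11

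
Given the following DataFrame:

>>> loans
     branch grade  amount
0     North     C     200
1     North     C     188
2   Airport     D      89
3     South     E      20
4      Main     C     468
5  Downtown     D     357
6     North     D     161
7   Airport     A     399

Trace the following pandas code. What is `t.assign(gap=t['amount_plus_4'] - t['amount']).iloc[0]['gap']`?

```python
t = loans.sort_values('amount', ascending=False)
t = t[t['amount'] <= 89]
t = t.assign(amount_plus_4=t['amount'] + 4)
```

sort by amount descending:
     branch grade  amount
4      Main     C     468
7   Airport     A     399
5  Downtown     D     357
0     North     C     200
1     North     C     188
6     North     D     161
2   Airport     D      89
3     South     E      20
filter rows where amount <= 89:
    branch grade  amount
2  Airport     D      89
3    South     E      20
add column amount_plus_4 = t['amount'] + 4:
    branch grade  amount  amount_plus_4
2  Airport     D      89             93
3    South     E      20             24
add column gap = t['amount_plus_4'] - t['amount']:
    branch grade  amount  amount_plus_4  gap
2  Airport     D      89             93    4
3    South     E      20             24    4
Reading off the value at position 0, column 'gap', we get 4.

4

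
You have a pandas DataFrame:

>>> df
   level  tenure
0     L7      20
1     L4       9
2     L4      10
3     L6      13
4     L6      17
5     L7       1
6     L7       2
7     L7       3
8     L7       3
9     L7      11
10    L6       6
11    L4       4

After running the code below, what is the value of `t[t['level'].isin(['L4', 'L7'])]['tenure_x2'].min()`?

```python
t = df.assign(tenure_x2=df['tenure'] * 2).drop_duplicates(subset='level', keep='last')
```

8

add column tenure_x2 = df['tenure'] * 2:
   level  tenure  tenure_x2
0     L7      20         40
1     L4       9         18
2     L4      10         20
3     L6      13         26
4     L6      17         34
5     L7       1          2
6     L7       2          4
7     L7       3          6
8     L7       3          6
9     L7      11         22
10    L6       6         12
11    L4       4          8
drop duplicate level (keep=last):
   level  tenure  tenure_x2
9     L7      11         22
10    L6       6         12
11    L4       4          8
filter rows where level in ['L4', 'L7']:
   level  tenure  tenure_x2
9     L7      11         22
11    L4       4          8
Then the min of column 'tenure_x2': 8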